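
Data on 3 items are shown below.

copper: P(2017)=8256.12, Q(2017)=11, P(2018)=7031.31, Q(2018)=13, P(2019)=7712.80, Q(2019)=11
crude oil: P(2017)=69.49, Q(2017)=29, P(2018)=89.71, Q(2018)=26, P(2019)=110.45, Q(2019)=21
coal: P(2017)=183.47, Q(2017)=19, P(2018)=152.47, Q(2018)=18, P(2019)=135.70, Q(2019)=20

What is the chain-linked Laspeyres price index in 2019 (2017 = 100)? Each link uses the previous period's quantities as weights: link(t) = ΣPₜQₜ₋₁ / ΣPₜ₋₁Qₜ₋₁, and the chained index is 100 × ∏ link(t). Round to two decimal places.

Link 2017→2018:
ΣP(2018)Q(2017) = 7031.31×11 + 89.71×29 + 152.47×19 = 77344.41 + 2601.59 + 2896.93 = 82842.93
ΣP(2017)Q(2017) = 8256.12×11 + 69.49×29 + 183.47×19 = 90817.32 + 2015.21 + 3485.93 = 96318.46
link = 82842.93/96318.46 = 0.860094
Link 2018→2019:
ΣP(2019)Q(2018) = 7712.80×13 + 110.45×26 + 135.70×18 = 100266.4 + 2871.7 + 2442.6 = 105580.7
ΣP(2018)Q(2018) = 7031.31×13 + 89.71×26 + 152.47×18 = 91407.03 + 2332.46 + 2744.46 = 96483.95
link = 105580.7/96483.95 = 1.094283
Chained index = 100 × 0.860094 × 1.094283 = 94.1186

94.12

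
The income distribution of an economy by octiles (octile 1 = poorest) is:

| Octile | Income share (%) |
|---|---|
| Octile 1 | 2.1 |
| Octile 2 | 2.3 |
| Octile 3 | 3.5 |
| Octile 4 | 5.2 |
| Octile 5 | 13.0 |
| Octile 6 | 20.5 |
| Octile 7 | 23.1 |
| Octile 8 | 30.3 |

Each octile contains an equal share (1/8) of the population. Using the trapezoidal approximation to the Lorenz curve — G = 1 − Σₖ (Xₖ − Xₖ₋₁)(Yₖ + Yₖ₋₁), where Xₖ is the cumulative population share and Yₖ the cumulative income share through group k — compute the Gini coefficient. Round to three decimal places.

0.450

Cumulative income shares Yₖ: 0.0210, 0.0440, 0.0790, 0.1310, 0.2610, 0.4660, 0.6970, 1.0000
Σ (Xₖ−Xₖ₋₁)(Yₖ+Yₖ₋₁) = (1/8)(0.0210+0.0000) + (1/8)(0.0440+0.0210) + (1/8)(0.0790+0.0440) + (1/8)(0.1310+0.0790) + (1/8)(0.2610+0.1310) + (1/8)(0.4660+0.2610) + (1/8)(0.6970+0.4660) + (1/8)(1.0000+0.6970)
  = 0.0026 + 0.0081 + 0.0154 + 0.0263 + 0.0490 + 0.0909 + 0.1454 + 0.2121 = 0.5497
G = 1 − 0.5497 = 0.4503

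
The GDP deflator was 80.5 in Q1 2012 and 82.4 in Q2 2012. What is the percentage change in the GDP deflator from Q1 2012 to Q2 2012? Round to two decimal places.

Change = (82.4 − 80.5) / 80.5 × 100
       = 1.9 / 80.5 × 100 = 2.3602%

2.36%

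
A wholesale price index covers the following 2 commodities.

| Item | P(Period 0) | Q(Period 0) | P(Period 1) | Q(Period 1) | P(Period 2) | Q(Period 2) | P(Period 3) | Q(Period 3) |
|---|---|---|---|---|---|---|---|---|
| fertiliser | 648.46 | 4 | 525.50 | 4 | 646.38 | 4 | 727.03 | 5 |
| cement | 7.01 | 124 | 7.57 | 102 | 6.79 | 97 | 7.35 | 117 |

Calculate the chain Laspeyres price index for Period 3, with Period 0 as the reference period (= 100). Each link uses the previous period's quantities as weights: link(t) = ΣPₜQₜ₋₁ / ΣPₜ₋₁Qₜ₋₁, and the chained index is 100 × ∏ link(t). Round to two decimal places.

111.78

Link Period 0→Period 1:
ΣP(Period 1)Q(Period 0) = 525.50×4 + 7.57×124 = 2102 + 938.68 = 3040.68
ΣP(Period 0)Q(Period 0) = 648.46×4 + 7.01×124 = 2593.84 + 869.24 = 3463.08
link = 3040.68/3463.08 = 0.878028
Link Period 1→Period 2:
ΣP(Period 2)Q(Period 1) = 646.38×4 + 6.79×102 = 2585.52 + 692.58 = 3278.1
ΣP(Period 1)Q(Period 1) = 525.50×4 + 7.57×102 = 2102 + 772.14 = 2874.14
link = 3278.1/2874.14 = 1.140550
Link Period 2→Period 3:
ΣP(Period 3)Q(Period 2) = 727.03×4 + 7.35×97 = 2908.12 + 712.95 = 3621.07
ΣP(Period 2)Q(Period 2) = 646.38×4 + 6.79×97 = 2585.52 + 658.63 = 3244.15
link = 3621.07/3244.15 = 1.116185
Chained index = 100 × 0.878028 × 1.140550 × 1.116185 = 111.7785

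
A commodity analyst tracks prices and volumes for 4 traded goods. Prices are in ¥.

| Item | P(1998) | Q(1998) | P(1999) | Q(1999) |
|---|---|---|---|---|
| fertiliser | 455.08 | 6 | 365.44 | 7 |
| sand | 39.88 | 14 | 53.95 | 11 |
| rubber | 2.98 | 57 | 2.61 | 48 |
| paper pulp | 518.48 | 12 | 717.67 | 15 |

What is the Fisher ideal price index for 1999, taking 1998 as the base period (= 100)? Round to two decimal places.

Laspeyres component (base-period weights):
ΣP(1999)Q(1998) = 365.44×6 + 53.95×14 + 2.61×57 + 717.67×12 = 2192.64 + 755.3 + 148.77 + 8612.04 = 11708.75
ΣP(1998)Q(1998) = 455.08×6 + 39.88×14 + 2.98×57 + 518.48×12 = 2730.48 + 558.32 + 169.86 + 6221.76 = 9680.42
L = 11708.75 / 9680.42 × 100 = 120.9529
Paasche component (current-period weights):
ΣP(1999)Q(1999) = 365.44×7 + 53.95×11 + 2.61×48 + 717.67×15 = 2558.08 + 593.45 + 125.28 + 10765.05 = 14041.86
ΣP(1998)Q(1999) = 455.08×7 + 39.88×11 + 2.98×48 + 518.48×15 = 3185.56 + 438.68 + 143.04 + 7777.2 = 11544.48
P = 14041.86 / 11544.48 × 100 = 121.6327
Fisher = √(L × P) = √(120.9529 × 121.6327) = 121.2923

121.29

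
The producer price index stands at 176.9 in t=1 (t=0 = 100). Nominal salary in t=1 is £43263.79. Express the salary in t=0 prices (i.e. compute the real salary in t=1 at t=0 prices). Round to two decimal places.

24456.64

Real = Nominal ÷ (Index/100) = 43263.79 ÷ (176.9/100)
     = 43263.79 ÷ 1.769 = 24456.6365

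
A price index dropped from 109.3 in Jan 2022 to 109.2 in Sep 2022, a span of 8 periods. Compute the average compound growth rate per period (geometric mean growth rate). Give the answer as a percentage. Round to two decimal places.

Growth factor = (109.2/109.3)^(1/8) = (0.999085)^(1/8) = 0.999886
Growth rate = 0.999886 − 1 = -0.000114 = -0.0114%

-0.01%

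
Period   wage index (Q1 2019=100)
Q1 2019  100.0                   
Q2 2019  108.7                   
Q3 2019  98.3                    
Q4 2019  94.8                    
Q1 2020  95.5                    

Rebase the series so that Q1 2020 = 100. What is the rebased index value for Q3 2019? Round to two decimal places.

Rebased(Q3 2019) = 98.3 / 95.5 × 100 = 102.9319

102.93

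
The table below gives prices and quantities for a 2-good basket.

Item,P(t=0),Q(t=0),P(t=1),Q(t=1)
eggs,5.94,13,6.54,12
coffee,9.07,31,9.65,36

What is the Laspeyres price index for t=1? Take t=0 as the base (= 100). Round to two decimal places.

107.19

Laspeyres price index uses base-period quantities as weights.
ΣP(t=1)·Q(t=0) = 6.54×13 + 9.65×31 = 85.02 + 299.15 = 384.17
ΣP(t=0)·Q(t=0) = 5.94×13 + 9.07×31 = 77.22 + 281.17 = 358.39
Index = 384.17 / 358.39 × 100 = 107.1933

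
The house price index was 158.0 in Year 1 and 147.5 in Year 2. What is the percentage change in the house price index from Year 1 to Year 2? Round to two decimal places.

-6.65%

Change = (147.5 − 158.0) / 158.0 × 100
       = -10.5 / 158.0 × 100 = -6.6456%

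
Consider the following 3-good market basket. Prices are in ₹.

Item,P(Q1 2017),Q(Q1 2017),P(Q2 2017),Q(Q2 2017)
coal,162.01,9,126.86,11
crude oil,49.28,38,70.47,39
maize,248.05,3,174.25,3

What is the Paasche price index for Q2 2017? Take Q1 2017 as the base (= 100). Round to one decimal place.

104.9

Paasche price index uses current-period quantities as weights.
ΣP(Q2 2017)·Q(Q2 2017) = 126.86×11 + 70.47×39 + 174.25×3 = 1395.46 + 2748.33 + 522.75 = 4666.54
ΣP(Q1 2017)·Q(Q2 2017) = 162.01×11 + 49.28×39 + 248.05×3 = 1782.11 + 1921.92 + 744.15 = 4448.18
Index = 4666.54 / 4448.18 × 100 = 104.9090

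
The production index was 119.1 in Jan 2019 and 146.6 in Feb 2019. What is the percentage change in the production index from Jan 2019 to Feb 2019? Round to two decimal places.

Change = (146.6 − 119.1) / 119.1 × 100
       = 27.5 / 119.1 × 100 = 23.0898%

23.09%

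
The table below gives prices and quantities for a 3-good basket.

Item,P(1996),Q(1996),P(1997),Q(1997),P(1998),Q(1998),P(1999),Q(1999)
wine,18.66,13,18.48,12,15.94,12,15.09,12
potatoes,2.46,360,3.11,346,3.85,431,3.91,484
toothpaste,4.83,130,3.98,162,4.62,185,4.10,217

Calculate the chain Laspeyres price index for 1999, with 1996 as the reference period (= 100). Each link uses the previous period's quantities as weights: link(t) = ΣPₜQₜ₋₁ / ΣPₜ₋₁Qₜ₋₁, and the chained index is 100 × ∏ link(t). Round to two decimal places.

121.30

Link 1996→1997:
ΣP(1997)Q(1996) = 18.48×13 + 3.11×360 + 3.98×130 = 240.24 + 1119.6 + 517.4 = 1877.24
ΣP(1996)Q(1996) = 18.66×13 + 2.46×360 + 4.83×130 = 242.58 + 885.6 + 627.9 = 1756.08
link = 1877.24/1756.08 = 1.068995
Link 1997→1998:
ΣP(1998)Q(1997) = 15.94×12 + 3.85×346 + 4.62×162 = 191.28 + 1332.1 + 748.44 = 2271.82
ΣP(1997)Q(1997) = 18.48×12 + 3.11×346 + 3.98×162 = 221.76 + 1076.06 + 644.76 = 1942.58
link = 2271.82/1942.58 = 1.169486
Link 1998→1999:
ΣP(1999)Q(1998) = 15.09×12 + 3.91×431 + 4.10×185 = 181.08 + 1685.21 + 758.5 = 2624.79
ΣP(1998)Q(1998) = 15.94×12 + 3.85×431 + 4.62×185 = 191.28 + 1659.35 + 854.7 = 2705.33
link = 2624.79/2705.33 = 0.970229
Chained index = 100 × 1.068995 × 1.169486 × 0.970229 = 121.2955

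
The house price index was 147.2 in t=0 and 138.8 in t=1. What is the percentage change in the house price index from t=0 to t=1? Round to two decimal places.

Change = (138.8 − 147.2) / 147.2 × 100
       = -8.4 / 147.2 × 100 = -5.7065%

-5.71%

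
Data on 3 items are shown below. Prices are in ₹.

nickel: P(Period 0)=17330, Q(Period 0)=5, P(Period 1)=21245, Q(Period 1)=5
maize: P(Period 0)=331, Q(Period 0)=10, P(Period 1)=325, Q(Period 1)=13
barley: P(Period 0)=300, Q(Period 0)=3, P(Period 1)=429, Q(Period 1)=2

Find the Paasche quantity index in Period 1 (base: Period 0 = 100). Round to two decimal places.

Paasche quantity index uses current-period prices as weights.
ΣP(Period 1)·Q(Period 1) = 21245×5 + 325×13 + 429×2 = 106225 + 4225 + 858 = 111308
ΣP(Period 1)·Q(Period 0) = 21245×5 + 325×10 + 429×3 = 106225 + 3250 + 1287 = 110762
Index = 111308 / 110762 × 100 = 100.4929

100.49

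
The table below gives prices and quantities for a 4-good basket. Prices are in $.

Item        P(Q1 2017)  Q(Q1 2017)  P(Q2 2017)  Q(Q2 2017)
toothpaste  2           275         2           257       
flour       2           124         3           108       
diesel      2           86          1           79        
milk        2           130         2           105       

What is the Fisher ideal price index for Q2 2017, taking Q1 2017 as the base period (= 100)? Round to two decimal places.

102.87

Laspeyres component (base-period weights):
ΣP(Q2 2017)Q(Q1 2017) = 2×275 + 3×124 + 1×86 + 2×130 = 550 + 372 + 86 + 260 = 1268
ΣP(Q1 2017)Q(Q1 2017) = 2×275 + 2×124 + 2×86 + 2×130 = 550 + 248 + 172 + 260 = 1230
L = 1268 / 1230 × 100 = 103.0894
Paasche component (current-period weights):
ΣP(Q2 2017)Q(Q2 2017) = 2×257 + 3×108 + 1×79 + 2×105 = 514 + 324 + 79 + 210 = 1127
ΣP(Q1 2017)Q(Q2 2017) = 2×257 + 2×108 + 2×79 + 2×105 = 514 + 216 + 158 + 210 = 1098
P = 1127 / 1098 × 100 = 102.6412
Fisher = √(L × P) = √(103.0894 × 102.6412) = 102.8651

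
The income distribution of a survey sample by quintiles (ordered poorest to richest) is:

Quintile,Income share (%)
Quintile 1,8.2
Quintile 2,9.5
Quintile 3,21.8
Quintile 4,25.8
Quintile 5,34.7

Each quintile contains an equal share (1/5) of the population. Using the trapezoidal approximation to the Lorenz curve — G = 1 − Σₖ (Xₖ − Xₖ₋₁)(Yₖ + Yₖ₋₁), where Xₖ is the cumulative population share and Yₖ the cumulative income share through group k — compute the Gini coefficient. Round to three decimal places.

0.277

Cumulative income shares Yₖ: 0.0820, 0.1770, 0.3950, 0.6530, 1.0000
Σ (Xₖ−Xₖ₋₁)(Yₖ+Yₖ₋₁) = (1/5)(0.0820+0.0000) + (1/5)(0.1770+0.0820) + (1/5)(0.3950+0.1770) + (1/5)(0.6530+0.3950) + (1/5)(1.0000+0.6530)
  = 0.0164 + 0.0518 + 0.1144 + 0.2096 + 0.3306 = 0.7228
G = 1 − 0.7228 = 0.2772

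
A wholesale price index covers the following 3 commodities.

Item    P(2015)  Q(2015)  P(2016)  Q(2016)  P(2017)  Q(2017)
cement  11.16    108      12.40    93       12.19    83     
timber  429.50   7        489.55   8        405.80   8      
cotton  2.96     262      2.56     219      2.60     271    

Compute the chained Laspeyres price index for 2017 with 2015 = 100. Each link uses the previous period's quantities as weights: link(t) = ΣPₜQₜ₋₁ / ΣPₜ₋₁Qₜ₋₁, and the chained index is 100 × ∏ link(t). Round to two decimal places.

Link 2015→2016:
ΣP(2016)Q(2015) = 12.40×108 + 489.55×7 + 2.56×262 = 1339.2 + 3426.85 + 670.72 = 5436.77
ΣP(2015)Q(2015) = 11.16×108 + 429.50×7 + 2.96×262 = 1205.28 + 3006.5 + 775.52 = 4987.3
link = 5436.77/4987.3 = 1.090123
Link 2016→2017:
ΣP(2017)Q(2016) = 12.19×93 + 405.80×8 + 2.60×219 = 1133.67 + 3246.4 + 569.4 = 4949.47
ΣP(2016)Q(2016) = 12.40×93 + 489.55×8 + 2.56×219 = 1153.2 + 3916.4 + 560.64 = 5630.24
link = 4949.47/5630.24 = 0.879087
Chained index = 100 × 1.090123 × 0.879087 = 95.8313

95.83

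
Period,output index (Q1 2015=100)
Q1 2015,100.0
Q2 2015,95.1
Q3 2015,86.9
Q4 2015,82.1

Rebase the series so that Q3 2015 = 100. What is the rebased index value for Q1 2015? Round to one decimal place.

Rebased(Q1 2015) = 100.0 / 86.9 × 100 = 115.0748

115.1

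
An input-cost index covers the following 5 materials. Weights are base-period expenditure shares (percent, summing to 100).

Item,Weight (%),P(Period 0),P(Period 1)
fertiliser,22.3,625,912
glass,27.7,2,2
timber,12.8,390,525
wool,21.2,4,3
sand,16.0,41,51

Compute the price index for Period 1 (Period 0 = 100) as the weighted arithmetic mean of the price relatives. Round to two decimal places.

fertiliser: 22.3 × (912/625) = 22.3 × 1.459200 = 32.5402
glass: 27.7 × (2/2) = 27.7 × 1.000000 = 27.7000
timber: 12.8 × (525/390) = 12.8 × 1.346154 = 17.2308
wool: 21.2 × (3/4) = 21.2 × 0.750000 = 15.9000
sand: 16.0 × (51/41) = 16.0 × 1.243902 = 19.9024
Index = Σ wᵢ·(p₁ᵢ/p₀ᵢ) = 32.5402 + 27.7000 + 17.2308 + 15.9000 + 19.9024 = 113.2734

113.27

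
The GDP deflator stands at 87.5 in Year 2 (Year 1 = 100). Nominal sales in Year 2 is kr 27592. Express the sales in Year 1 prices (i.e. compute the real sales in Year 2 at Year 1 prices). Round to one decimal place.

Real = Nominal ÷ (Index/100) = 27592 ÷ (87.5/100)
     = 27592 ÷ 0.875 = 31533.7143

31533.7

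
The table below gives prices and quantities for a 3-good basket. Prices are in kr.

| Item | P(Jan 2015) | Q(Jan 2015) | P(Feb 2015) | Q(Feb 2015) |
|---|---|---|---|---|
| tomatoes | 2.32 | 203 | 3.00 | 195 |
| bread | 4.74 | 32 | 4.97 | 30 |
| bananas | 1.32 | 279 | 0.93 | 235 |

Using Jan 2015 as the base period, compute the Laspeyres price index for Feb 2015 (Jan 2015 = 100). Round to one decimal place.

103.7

Laspeyres price index uses base-period quantities as weights.
ΣP(Feb 2015)·Q(Jan 2015) = 3.00×203 + 4.97×32 + 0.93×279 = 609 + 159.04 + 259.47 = 1027.51
ΣP(Jan 2015)·Q(Jan 2015) = 2.32×203 + 4.74×32 + 1.32×279 = 470.96 + 151.68 + 368.28 = 990.92
Index = 1027.51 / 990.92 × 100 = 103.6925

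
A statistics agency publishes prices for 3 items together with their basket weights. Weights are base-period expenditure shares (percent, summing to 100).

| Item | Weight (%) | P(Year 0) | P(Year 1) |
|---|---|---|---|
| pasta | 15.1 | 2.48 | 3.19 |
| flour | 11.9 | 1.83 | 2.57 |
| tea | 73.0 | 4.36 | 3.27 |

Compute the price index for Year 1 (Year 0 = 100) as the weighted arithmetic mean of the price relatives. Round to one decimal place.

pasta: 15.1 × (3.19/2.48) = 15.1 × 1.286290 = 19.4230
flour: 11.9 × (2.57/1.83) = 11.9 × 1.404372 = 16.7120
tea: 73.0 × (3.27/4.36) = 73.0 × 0.750000 = 54.7500
Index = Σ wᵢ·(p₁ᵢ/p₀ᵢ) = 19.4230 + 16.7120 + 54.7500 = 90.8850

90.9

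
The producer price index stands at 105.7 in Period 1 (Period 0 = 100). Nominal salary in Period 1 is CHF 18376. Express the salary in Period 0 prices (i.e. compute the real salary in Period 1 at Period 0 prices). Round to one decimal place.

17385.1

Real = Nominal ÷ (Index/100) = 18376 ÷ (105.7/100)
     = 18376 ÷ 1.057 = 17385.0520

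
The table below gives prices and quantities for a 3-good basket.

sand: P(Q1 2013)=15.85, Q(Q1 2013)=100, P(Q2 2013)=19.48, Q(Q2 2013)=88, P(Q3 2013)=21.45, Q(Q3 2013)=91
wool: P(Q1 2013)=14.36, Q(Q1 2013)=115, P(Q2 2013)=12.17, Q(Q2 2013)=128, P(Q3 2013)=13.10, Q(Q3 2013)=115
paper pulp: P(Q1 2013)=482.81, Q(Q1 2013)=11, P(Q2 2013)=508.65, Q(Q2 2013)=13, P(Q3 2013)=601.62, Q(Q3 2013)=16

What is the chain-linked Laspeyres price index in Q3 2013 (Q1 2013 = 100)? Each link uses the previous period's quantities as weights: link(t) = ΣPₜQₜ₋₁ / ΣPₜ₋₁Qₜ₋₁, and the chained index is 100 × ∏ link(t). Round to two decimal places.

120.51

Link Q1 2013→Q2 2013:
ΣP(Q2 2013)Q(Q1 2013) = 19.48×100 + 12.17×115 + 508.65×11 = 1948 + 1399.55 + 5595.15 = 8942.7
ΣP(Q1 2013)Q(Q1 2013) = 15.85×100 + 14.36×115 + 482.81×11 = 1585 + 1651.4 + 5310.91 = 8547.31
link = 8942.7/8547.31 = 1.046259
Link Q2 2013→Q3 2013:
ΣP(Q3 2013)Q(Q2 2013) = 21.45×88 + 13.10×128 + 601.62×13 = 1887.6 + 1676.8 + 7821.06 = 11385.46
ΣP(Q2 2013)Q(Q2 2013) = 19.48×88 + 12.17×128 + 508.65×13 = 1714.24 + 1557.76 + 6612.45 = 9884.45
link = 11385.46/9884.45 = 1.151856
Chained index = 100 × 1.046259 × 1.151856 = 120.5139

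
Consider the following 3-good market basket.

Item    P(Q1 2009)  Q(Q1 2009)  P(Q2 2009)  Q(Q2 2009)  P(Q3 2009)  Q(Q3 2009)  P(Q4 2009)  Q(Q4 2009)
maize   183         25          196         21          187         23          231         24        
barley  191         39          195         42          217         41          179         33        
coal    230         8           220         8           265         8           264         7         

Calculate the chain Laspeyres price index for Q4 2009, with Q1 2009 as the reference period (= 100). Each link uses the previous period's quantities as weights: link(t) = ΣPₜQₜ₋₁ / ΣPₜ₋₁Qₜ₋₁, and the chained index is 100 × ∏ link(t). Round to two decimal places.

106.89

Link Q1 2009→Q2 2009:
ΣP(Q2 2009)Q(Q1 2009) = 196×25 + 195×39 + 220×8 = 4900 + 7605 + 1760 = 14265
ΣP(Q1 2009)Q(Q1 2009) = 183×25 + 191×39 + 230×8 = 4575 + 7449 + 1840 = 13864
link = 14265/13864 = 1.028924
Link Q2 2009→Q3 2009:
ΣP(Q3 2009)Q(Q2 2009) = 187×21 + 217×42 + 265×8 = 3927 + 9114 + 2120 = 15161
ΣP(Q2 2009)Q(Q2 2009) = 196×21 + 195×42 + 220×8 = 4116 + 8190 + 1760 = 14066
link = 15161/14066 = 1.077847
Link Q3 2009→Q4 2009:
ΣP(Q4 2009)Q(Q3 2009) = 231×23 + 179×41 + 264×8 = 5313 + 7339 + 2112 = 14764
ΣP(Q3 2009)Q(Q3 2009) = 187×23 + 217×41 + 265×8 = 4301 + 8897 + 2120 = 15318
link = 14764/15318 = 0.963833
Chained index = 100 × 1.028924 × 1.077847 × 0.963833 = 106.8913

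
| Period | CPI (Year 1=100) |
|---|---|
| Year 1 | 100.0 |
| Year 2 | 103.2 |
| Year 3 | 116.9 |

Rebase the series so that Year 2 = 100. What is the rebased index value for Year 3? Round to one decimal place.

Rebased(Year 3) = 116.9 / 103.2 × 100 = 113.2752

113.3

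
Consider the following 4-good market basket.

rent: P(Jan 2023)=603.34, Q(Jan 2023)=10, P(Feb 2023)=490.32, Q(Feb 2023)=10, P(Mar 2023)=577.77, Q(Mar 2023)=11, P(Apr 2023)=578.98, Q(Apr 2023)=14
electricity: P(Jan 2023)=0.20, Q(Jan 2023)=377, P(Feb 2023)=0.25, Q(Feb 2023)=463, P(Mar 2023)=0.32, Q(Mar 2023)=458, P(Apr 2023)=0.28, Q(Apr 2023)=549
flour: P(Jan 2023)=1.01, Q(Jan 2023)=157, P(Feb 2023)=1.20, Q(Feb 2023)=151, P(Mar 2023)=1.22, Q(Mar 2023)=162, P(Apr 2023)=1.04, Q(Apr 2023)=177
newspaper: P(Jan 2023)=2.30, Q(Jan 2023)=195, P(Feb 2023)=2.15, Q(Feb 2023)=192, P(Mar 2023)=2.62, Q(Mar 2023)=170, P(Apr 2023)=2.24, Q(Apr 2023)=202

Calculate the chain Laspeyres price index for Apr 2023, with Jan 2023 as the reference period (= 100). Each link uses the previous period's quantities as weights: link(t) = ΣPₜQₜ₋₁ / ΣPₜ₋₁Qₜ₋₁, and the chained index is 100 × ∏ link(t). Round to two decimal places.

96.97

Link Jan 2023→Feb 2023:
ΣP(Feb 2023)Q(Jan 2023) = 490.32×10 + 0.25×377 + 1.20×157 + 2.15×195 = 4903.2 + 94.25 + 188.4 + 419.25 = 5605.1
ΣP(Jan 2023)Q(Jan 2023) = 603.34×10 + 0.20×377 + 1.01×157 + 2.30×195 = 6033.4 + 75.4 + 158.57 + 448.5 = 6715.87
link = 5605.1/6715.87 = 0.834605
Link Feb 2023→Mar 2023:
ΣP(Mar 2023)Q(Feb 2023) = 577.77×10 + 0.32×463 + 1.22×151 + 2.62×192 = 5777.7 + 148.16 + 184.22 + 503.04 = 6613.12
ΣP(Feb 2023)Q(Feb 2023) = 490.32×10 + 0.25×463 + 1.20×151 + 2.15×192 = 4903.2 + 115.75 + 181.2 + 412.8 = 5612.95
link = 6613.12/5612.95 = 1.178190
Link Mar 2023→Apr 2023:
ΣP(Apr 2023)Q(Mar 2023) = 578.98×11 + 0.28×458 + 1.04×162 + 2.24×170 = 6368.78 + 128.24 + 168.48 + 380.8 = 7046.3
ΣP(Mar 2023)Q(Mar 2023) = 577.77×11 + 0.32×458 + 1.22×162 + 2.62×170 = 6355.47 + 146.56 + 197.64 + 445.4 = 7145.07
link = 7046.3/7145.07 = 0.986176
Chained index = 100 × 0.834605 × 1.178190 × 0.986176 = 96.9730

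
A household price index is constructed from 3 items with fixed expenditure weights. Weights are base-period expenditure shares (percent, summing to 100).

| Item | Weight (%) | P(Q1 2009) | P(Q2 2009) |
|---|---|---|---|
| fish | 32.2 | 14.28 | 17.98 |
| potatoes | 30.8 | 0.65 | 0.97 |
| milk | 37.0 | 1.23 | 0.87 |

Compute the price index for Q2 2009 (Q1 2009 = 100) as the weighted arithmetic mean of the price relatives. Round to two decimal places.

fish: 32.2 × (17.98/14.28) = 32.2 × 1.259104 = 40.5431
potatoes: 30.8 × (0.97/0.65) = 30.8 × 1.492308 = 45.9631
milk: 37.0 × (0.87/1.23) = 37.0 × 0.707317 = 26.1707
Index = Σ wᵢ·(p₁ᵢ/p₀ᵢ) = 40.5431 + 45.9631 + 26.1707 = 112.6769

112.68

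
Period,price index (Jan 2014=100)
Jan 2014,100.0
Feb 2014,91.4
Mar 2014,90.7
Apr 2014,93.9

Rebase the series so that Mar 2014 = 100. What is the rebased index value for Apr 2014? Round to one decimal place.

103.5

Rebased(Apr 2014) = 93.9 / 90.7 × 100 = 103.5281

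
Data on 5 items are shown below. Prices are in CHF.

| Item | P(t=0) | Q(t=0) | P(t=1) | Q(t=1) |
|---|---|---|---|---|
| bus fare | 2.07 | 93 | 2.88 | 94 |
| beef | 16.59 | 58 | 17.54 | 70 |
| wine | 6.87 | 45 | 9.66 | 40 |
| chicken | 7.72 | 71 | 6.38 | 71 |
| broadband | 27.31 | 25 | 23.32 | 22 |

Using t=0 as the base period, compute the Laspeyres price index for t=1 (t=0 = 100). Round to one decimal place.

Laspeyres price index uses base-period quantities as weights.
ΣP(t=1)·Q(t=0) = 2.88×93 + 17.54×58 + 9.66×45 + 6.38×71 + 23.32×25 = 267.84 + 1017.32 + 434.7 + 452.98 + 583 = 2755.84
ΣP(t=0)·Q(t=0) = 2.07×93 + 16.59×58 + 6.87×45 + 7.72×71 + 27.31×25 = 192.51 + 962.22 + 309.15 + 548.12 + 682.75 = 2694.75
Index = 2755.84 / 2694.75 × 100 = 102.2670

102.3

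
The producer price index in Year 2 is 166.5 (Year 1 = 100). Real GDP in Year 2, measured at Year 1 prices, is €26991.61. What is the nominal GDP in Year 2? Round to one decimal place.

44941.0

Nominal = Real × (Index/100) = 26991.61 × (166.5/100)
        = 26991.61 × 1.665 = 44941.0307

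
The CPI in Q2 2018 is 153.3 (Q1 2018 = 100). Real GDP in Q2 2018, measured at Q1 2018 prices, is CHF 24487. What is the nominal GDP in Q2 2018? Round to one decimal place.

Nominal = Real × (Index/100) = 24487 × (153.3/100)
        = 24487 × 1.533 = 37538.5710

37538.6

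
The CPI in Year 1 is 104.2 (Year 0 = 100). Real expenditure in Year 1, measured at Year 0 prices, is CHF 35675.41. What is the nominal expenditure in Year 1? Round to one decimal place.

37173.8

Nominal = Real × (Index/100) = 35675.41 × (104.2/100)
        = 35675.41 × 1.042 = 37173.7772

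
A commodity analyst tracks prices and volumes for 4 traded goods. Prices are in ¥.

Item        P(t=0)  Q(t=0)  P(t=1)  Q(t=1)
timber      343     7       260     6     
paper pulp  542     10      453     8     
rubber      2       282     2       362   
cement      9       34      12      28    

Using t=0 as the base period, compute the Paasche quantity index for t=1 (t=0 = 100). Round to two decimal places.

85.28

Paasche quantity index uses current-period prices as weights.
ΣP(t=1)·Q(t=1) = 260×6 + 453×8 + 2×362 + 12×28 = 1560 + 3624 + 724 + 336 = 6244
ΣP(t=1)·Q(t=0) = 260×7 + 453×10 + 2×282 + 12×34 = 1820 + 4530 + 564 + 408 = 7322
Index = 6244 / 7322 × 100 = 85.2772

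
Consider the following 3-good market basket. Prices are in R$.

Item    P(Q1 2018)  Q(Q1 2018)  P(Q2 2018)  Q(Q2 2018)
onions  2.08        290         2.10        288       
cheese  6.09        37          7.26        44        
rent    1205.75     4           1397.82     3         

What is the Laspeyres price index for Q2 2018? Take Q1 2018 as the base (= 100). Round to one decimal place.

114.5

Laspeyres price index uses base-period quantities as weights.
ΣP(Q2 2018)·Q(Q1 2018) = 2.10×290 + 7.26×37 + 1397.82×4 = 609 + 268.62 + 5591.28 = 6468.9
ΣP(Q1 2018)·Q(Q1 2018) = 2.08×290 + 6.09×37 + 1205.75×4 = 603.2 + 225.33 + 4823 = 5651.53
Index = 6468.9 / 5651.53 × 100 = 114.4628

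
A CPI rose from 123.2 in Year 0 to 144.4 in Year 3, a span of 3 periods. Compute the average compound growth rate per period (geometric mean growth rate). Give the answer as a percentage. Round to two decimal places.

5.44%

Growth factor = (144.4/123.2)^(1/3) = (1.172078)^(1/3) = 1.054352
Growth rate = 1.054352 − 1 = 0.054352 = 5.4352%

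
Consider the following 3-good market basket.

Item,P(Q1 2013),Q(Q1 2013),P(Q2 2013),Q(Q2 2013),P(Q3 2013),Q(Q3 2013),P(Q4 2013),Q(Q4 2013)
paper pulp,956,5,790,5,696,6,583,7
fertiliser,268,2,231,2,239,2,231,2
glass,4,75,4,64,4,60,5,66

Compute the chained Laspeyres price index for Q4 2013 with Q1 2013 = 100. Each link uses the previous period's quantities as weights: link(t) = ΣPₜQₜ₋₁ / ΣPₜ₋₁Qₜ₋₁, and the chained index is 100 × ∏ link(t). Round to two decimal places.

65.93

Link Q1 2013→Q2 2013:
ΣP(Q2 2013)Q(Q1 2013) = 790×5 + 231×2 + 4×75 = 3950 + 462 + 300 = 4712
ΣP(Q1 2013)Q(Q1 2013) = 956×5 + 268×2 + 4×75 = 4780 + 536 + 300 = 5616
link = 4712/5616 = 0.839031
Link Q2 2013→Q3 2013:
ΣP(Q3 2013)Q(Q2 2013) = 696×5 + 239×2 + 4×64 = 3480 + 478 + 256 = 4214
ΣP(Q2 2013)Q(Q2 2013) = 790×5 + 231×2 + 4×64 = 3950 + 462 + 256 = 4668
link = 4214/4668 = 0.902742
Link Q3 2013→Q4 2013:
ΣP(Q4 2013)Q(Q3 2013) = 583×6 + 231×2 + 5×60 = 3498 + 462 + 300 = 4260
ΣP(Q3 2013)Q(Q3 2013) = 696×6 + 239×2 + 4×60 = 4176 + 478 + 240 = 4894
link = 4260/4894 = 0.870454
Chained index = 100 × 0.839031 × 0.902742 × 0.870454 = 65.9307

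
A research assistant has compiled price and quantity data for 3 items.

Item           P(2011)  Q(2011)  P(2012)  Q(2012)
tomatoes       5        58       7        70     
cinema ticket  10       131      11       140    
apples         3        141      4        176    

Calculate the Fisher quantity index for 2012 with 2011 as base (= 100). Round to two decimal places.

Laspeyres component (base-period weights):
ΣP(2011)Q(2012) = 5×70 + 10×140 + 3×176 = 350 + 1400 + 528 = 2278
ΣP(2011)Q(2011) = 5×58 + 10×131 + 3×141 = 290 + 1310 + 423 = 2023
L = 2278 / 2023 × 100 = 112.6050
Paasche component (current-period weights):
ΣP(2012)Q(2012) = 7×70 + 11×140 + 4×176 = 490 + 1540 + 704 = 2734
ΣP(2012)Q(2011) = 7×58 + 11×131 + 4×141 = 406 + 1441 + 564 = 2411
P = 2734 / 2411 × 100 = 113.3969
Fisher = √(L × P) = √(112.6050 × 113.3969) = 113.0003

113.00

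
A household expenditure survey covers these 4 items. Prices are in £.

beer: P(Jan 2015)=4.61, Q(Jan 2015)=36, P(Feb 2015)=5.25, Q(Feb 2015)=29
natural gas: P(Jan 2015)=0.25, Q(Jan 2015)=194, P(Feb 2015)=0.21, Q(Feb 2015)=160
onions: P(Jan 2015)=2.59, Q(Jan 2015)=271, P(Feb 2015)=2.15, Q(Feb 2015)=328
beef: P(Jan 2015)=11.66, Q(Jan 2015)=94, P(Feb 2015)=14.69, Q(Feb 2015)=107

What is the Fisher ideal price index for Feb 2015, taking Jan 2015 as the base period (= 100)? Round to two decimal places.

Laspeyres component (base-period weights):
ΣP(Feb 2015)Q(Jan 2015) = 5.25×36 + 0.21×194 + 2.15×271 + 14.69×94 = 189 + 40.74 + 582.65 + 1380.86 = 2193.25
ΣP(Jan 2015)Q(Jan 2015) = 4.61×36 + 0.25×194 + 2.59×271 + 11.66×94 = 165.96 + 48.5 + 701.89 + 1096.04 = 2012.39
L = 2193.25 / 2012.39 × 100 = 108.9873
Paasche component (current-period weights):
ΣP(Feb 2015)Q(Feb 2015) = 5.25×29 + 0.21×160 + 2.15×328 + 14.69×107 = 152.25 + 33.6 + 705.2 + 1571.83 = 2462.88
ΣP(Jan 2015)Q(Feb 2015) = 4.61×29 + 0.25×160 + 2.59×328 + 11.66×107 = 133.69 + 40 + 849.52 + 1247.62 = 2270.83
P = 2462.88 / 2270.83 × 100 = 108.4573
Fisher = √(L × P) = √(108.9873 × 108.4573) = 108.7220

108.72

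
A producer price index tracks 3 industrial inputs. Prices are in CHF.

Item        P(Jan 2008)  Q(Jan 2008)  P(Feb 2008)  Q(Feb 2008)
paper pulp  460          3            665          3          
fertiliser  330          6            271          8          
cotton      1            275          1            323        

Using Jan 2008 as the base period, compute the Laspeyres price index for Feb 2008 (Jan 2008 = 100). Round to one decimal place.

107.2

Laspeyres price index uses base-period quantities as weights.
ΣP(Feb 2008)·Q(Jan 2008) = 665×3 + 271×6 + 1×275 = 1995 + 1626 + 275 = 3896
ΣP(Jan 2008)·Q(Jan 2008) = 460×3 + 330×6 + 1×275 = 1380 + 1980 + 275 = 3635
Index = 3896 / 3635 × 100 = 107.1802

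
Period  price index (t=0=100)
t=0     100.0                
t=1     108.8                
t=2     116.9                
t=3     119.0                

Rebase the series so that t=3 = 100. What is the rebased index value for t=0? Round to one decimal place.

84.0

Rebased(t=0) = 100.0 / 119.0 × 100 = 84.0336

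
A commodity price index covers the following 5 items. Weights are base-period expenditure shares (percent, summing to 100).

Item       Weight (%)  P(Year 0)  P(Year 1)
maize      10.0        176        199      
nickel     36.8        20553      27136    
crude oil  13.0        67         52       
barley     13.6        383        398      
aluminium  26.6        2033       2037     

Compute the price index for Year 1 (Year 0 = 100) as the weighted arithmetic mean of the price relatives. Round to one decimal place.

110.8

maize: 10.0 × (199/176) = 10.0 × 1.130682 = 11.3068
nickel: 36.8 × (27136/20553) = 36.8 × 1.320294 = 48.5868
crude oil: 13.0 × (52/67) = 13.0 × 0.776119 = 10.0896
barley: 13.6 × (398/383) = 13.6 × 1.039164 = 14.1326
aluminium: 26.6 × (2037/2033) = 26.6 × 1.001968 = 26.6523
Index = Σ wᵢ·(p₁ᵢ/p₀ᵢ) = 11.3068 + 48.5868 + 10.0896 + 14.1326 + 26.6523 = 110.7682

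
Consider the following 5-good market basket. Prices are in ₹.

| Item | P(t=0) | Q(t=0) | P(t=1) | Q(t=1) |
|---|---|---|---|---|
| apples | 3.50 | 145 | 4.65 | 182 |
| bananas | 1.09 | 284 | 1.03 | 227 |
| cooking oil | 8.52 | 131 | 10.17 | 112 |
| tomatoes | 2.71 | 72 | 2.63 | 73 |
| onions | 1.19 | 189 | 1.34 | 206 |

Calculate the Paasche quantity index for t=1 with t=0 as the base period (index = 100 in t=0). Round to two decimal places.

98.01

Paasche quantity index uses current-period prices as weights.
ΣP(t=1)·Q(t=1) = 4.65×182 + 1.03×227 + 10.17×112 + 2.63×73 + 1.34×206 = 846.3 + 233.81 + 1139.04 + 191.99 + 276.04 = 2687.18
ΣP(t=1)·Q(t=0) = 4.65×145 + 1.03×284 + 10.17×131 + 2.63×72 + 1.34×189 = 674.25 + 292.52 + 1332.27 + 189.36 + 253.26 = 2741.66
Index = 2687.18 / 2741.66 × 100 = 98.0129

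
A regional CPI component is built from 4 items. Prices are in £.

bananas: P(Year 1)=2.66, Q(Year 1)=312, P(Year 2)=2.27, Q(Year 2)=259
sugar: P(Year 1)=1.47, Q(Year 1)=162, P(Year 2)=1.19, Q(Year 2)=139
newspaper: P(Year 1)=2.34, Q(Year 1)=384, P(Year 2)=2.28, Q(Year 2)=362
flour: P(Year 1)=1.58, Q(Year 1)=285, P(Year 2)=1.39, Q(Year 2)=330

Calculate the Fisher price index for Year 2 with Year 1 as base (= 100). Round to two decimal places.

89.99

Laspeyres component (base-period weights):
ΣP(Year 2)Q(Year 1) = 2.27×312 + 1.19×162 + 2.28×384 + 1.39×285 = 708.24 + 192.78 + 875.52 + 396.15 = 2172.69
ΣP(Year 1)Q(Year 1) = 2.66×312 + 1.47×162 + 2.34×384 + 1.58×285 = 829.92 + 238.14 + 898.56 + 450.3 = 2416.92
L = 2172.69 / 2416.92 × 100 = 89.8950
Paasche component (current-period weights):
ΣP(Year 2)Q(Year 2) = 2.27×259 + 1.19×139 + 2.28×362 + 1.39×330 = 587.93 + 165.41 + 825.36 + 458.7 = 2037.4
ΣP(Year 1)Q(Year 2) = 2.66×259 + 1.47×139 + 2.34×362 + 1.58×330 = 688.94 + 204.33 + 847.08 + 521.4 = 2261.75
P = 2037.4 / 2261.75 × 100 = 90.0807
Fisher = √(L × P) = √(89.8950 × 90.0807) = 89.9878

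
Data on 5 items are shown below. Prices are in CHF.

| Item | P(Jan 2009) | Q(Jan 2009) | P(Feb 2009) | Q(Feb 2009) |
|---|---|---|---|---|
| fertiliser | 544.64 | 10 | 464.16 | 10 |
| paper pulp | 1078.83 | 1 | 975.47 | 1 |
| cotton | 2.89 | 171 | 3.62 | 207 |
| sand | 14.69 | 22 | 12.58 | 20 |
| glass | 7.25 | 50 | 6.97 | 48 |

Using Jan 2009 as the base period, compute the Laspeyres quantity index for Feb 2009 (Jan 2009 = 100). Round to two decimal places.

Laspeyres quantity index uses base-period prices as weights.
ΣP(Jan 2009)·Q(Feb 2009) = 544.64×10 + 1078.83×1 + 2.89×207 + 14.69×20 + 7.25×48 = 5446.4 + 1078.83 + 598.23 + 293.8 + 348 = 7765.26
ΣP(Jan 2009)·Q(Jan 2009) = 544.64×10 + 1078.83×1 + 2.89×171 + 14.69×22 + 7.25×50 = 5446.4 + 1078.83 + 494.19 + 323.18 + 362.5 = 7705.1
Index = 7765.26 / 7705.1 × 100 = 100.7808

100.78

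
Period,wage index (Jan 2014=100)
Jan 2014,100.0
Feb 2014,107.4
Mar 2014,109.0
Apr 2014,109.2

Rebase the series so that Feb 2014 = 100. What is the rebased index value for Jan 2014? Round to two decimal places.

Rebased(Jan 2014) = 100.0 / 107.4 × 100 = 93.1099

93.11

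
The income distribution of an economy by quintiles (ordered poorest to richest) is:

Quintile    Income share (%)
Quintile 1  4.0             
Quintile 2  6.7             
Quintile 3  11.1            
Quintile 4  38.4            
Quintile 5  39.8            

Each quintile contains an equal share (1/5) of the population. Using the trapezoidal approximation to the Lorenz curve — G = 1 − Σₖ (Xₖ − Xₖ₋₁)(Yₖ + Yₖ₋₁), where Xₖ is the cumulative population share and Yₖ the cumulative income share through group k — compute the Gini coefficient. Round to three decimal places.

Cumulative income shares Yₖ: 0.0400, 0.1070, 0.2180, 0.6020, 1.0000
Σ (Xₖ−Xₖ₋₁)(Yₖ+Yₖ₋₁) = (1/5)(0.0400+0.0000) + (1/5)(0.1070+0.0400) + (1/5)(0.2180+0.1070) + (1/5)(0.6020+0.2180) + (1/5)(1.0000+0.6020)
  = 0.0080 + 0.0294 + 0.0650 + 0.1640 + 0.3204 = 0.5868
G = 1 − 0.5868 = 0.4132

0.413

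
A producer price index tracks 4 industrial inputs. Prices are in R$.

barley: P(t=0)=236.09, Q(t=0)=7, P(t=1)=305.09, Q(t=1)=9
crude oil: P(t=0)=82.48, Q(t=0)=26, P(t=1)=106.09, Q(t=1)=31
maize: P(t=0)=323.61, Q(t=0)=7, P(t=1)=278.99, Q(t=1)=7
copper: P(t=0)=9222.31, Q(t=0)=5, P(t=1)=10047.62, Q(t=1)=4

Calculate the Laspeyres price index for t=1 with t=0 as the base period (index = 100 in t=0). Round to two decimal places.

Laspeyres price index uses base-period quantities as weights.
ΣP(t=1)·Q(t=0) = 305.09×7 + 106.09×26 + 278.99×7 + 10047.62×5 = 2135.63 + 2758.34 + 1952.93 + 50238.1 = 57085
ΣP(t=0)·Q(t=0) = 236.09×7 + 82.48×26 + 323.61×7 + 9222.31×5 = 1652.63 + 2144.48 + 2265.27 + 46111.55 = 52173.93
Index = 57085 / 52173.93 × 100 = 109.4129

109.41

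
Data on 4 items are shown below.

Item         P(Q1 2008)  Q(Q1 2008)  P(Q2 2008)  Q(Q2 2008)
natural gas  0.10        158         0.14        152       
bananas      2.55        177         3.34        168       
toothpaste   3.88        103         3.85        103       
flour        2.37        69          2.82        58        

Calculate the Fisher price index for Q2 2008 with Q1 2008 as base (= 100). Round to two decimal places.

Laspeyres component (base-period weights):
ΣP(Q2 2008)Q(Q1 2008) = 0.14×158 + 3.34×177 + 3.85×103 + 2.82×69 = 22.12 + 591.18 + 396.55 + 194.58 = 1204.43
ΣP(Q1 2008)Q(Q1 2008) = 0.10×158 + 2.55×177 + 3.88×103 + 2.37×69 = 15.8 + 451.35 + 399.64 + 163.53 = 1030.32
L = 1204.43 / 1030.32 × 100 = 116.8986
Paasche component (current-period weights):
ΣP(Q2 2008)Q(Q2 2008) = 0.14×152 + 3.34×168 + 3.85×103 + 2.82×58 = 21.28 + 561.12 + 396.55 + 163.56 = 1142.51
ΣP(Q1 2008)Q(Q2 2008) = 0.10×152 + 2.55×168 + 3.88×103 + 2.37×58 = 15.2 + 428.4 + 399.64 + 137.46 = 980.7
P = 1142.51 / 980.7 × 100 = 116.4994
Fisher = √(L × P) = √(116.8986 × 116.4994) = 116.6989

116.70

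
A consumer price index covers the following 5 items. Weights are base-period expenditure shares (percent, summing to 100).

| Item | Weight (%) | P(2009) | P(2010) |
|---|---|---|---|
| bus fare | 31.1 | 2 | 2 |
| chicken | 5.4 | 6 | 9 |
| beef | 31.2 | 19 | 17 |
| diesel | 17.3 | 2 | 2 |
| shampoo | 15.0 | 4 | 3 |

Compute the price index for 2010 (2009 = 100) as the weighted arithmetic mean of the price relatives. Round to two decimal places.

95.67

bus fare: 31.1 × (2/2) = 31.1 × 1.000000 = 31.1000
chicken: 5.4 × (9/6) = 5.4 × 1.500000 = 8.1000
beef: 31.2 × (17/19) = 31.2 × 0.894737 = 27.9158
diesel: 17.3 × (2/2) = 17.3 × 1.000000 = 17.3000
shampoo: 15.0 × (3/4) = 15.0 × 0.750000 = 11.2500
Index = Σ wᵢ·(p₁ᵢ/p₀ᵢ) = 31.1000 + 8.1000 + 27.9158 + 17.3000 + 11.2500 = 95.6658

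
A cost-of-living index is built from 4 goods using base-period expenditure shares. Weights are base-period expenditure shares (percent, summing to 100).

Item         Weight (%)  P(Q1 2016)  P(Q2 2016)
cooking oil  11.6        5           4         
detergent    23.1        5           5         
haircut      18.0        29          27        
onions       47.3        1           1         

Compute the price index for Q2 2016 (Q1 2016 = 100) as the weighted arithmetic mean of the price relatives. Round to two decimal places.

cooking oil: 11.6 × (4/5) = 11.6 × 0.800000 = 9.2800
detergent: 23.1 × (5/5) = 23.1 × 1.000000 = 23.1000
haircut: 18.0 × (27/29) = 18.0 × 0.931034 = 16.7586
onions: 47.3 × (1/1) = 47.3 × 1.000000 = 47.3000
Index = Σ wᵢ·(p₁ᵢ/p₀ᵢ) = 9.2800 + 23.1000 + 16.7586 + 47.3000 = 96.4386

96.44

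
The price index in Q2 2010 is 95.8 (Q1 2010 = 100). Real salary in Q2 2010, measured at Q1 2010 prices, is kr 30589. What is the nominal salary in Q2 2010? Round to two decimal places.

29304.26

Nominal = Real × (Index/100) = 30589 × (95.8/100)
        = 30589 × 0.958 = 29304.2620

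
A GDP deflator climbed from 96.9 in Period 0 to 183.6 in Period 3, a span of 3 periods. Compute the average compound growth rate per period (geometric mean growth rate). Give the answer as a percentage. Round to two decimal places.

23.74%

Growth factor = (183.6/96.9)^(1/3) = (1.894737)^(1/3) = 1.237418
Growth rate = 1.237418 − 1 = 0.237418 = 23.7418%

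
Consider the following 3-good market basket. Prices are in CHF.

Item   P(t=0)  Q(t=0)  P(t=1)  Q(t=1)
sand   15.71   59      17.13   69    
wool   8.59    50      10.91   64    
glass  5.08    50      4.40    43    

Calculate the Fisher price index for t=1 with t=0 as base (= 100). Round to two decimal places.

Laspeyres component (base-period weights):
ΣP(t=1)Q(t=0) = 17.13×59 + 10.91×50 + 4.40×50 = 1010.67 + 545.5 + 220 = 1776.17
ΣP(t=0)Q(t=0) = 15.71×59 + 8.59×50 + 5.08×50 = 926.89 + 429.5 + 254 = 1610.39
L = 1776.17 / 1610.39 × 100 = 110.2944
Paasche component (current-period weights):
ΣP(t=1)Q(t=1) = 17.13×69 + 10.91×64 + 4.40×43 = 1181.97 + 698.24 + 189.2 = 2069.41
ΣP(t=0)Q(t=1) = 15.71×69 + 8.59×64 + 5.08×43 = 1083.99 + 549.76 + 218.44 = 1852.19
P = 2069.41 / 1852.19 × 100 = 111.7277
Fisher = √(L × P) = √(110.2944 × 111.7277) = 111.0088

111.01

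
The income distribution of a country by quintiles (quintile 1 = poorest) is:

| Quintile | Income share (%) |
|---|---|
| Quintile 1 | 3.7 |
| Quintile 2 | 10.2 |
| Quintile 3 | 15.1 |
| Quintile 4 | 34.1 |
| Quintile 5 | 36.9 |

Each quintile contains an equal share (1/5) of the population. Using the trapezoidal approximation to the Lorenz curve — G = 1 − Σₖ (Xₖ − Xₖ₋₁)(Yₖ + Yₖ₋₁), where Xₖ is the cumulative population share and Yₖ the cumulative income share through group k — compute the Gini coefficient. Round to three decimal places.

0.361

Cumulative income shares Yₖ: 0.0370, 0.1390, 0.2900, 0.6310, 1.0000
Σ (Xₖ−Xₖ₋₁)(Yₖ+Yₖ₋₁) = (1/5)(0.0370+0.0000) + (1/5)(0.1390+0.0370) + (1/5)(0.2900+0.1390) + (1/5)(0.6310+0.2900) + (1/5)(1.0000+0.6310)
  = 0.0074 + 0.0352 + 0.0858 + 0.1842 + 0.3262 = 0.6388
G = 1 − 0.6388 = 0.3612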